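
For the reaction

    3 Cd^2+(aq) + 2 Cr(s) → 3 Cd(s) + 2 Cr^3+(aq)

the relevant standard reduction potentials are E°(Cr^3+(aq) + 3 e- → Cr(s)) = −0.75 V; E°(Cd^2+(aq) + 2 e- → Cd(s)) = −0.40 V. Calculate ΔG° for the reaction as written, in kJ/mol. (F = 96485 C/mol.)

−203 kJ/mol

In the reaction as written Cd^2+(aq) is reduced, so the Cd²⁺/Cd couple is the cathode and Cr³⁺/Cr is the anode.
E°cell = −0.40 − (−0.75) = +0.35 V; balancing electrons gives n = 6.
ΔG° = −nFE°cell = −(6)(96485)(+0.35) J/mol = −203 kJ/mol.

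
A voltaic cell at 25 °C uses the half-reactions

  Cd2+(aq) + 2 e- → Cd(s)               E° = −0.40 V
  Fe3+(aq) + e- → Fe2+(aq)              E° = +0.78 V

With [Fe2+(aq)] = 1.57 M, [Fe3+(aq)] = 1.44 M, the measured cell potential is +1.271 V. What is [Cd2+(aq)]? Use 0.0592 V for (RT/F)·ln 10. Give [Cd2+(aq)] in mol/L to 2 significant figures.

With Fe³⁺/Fe²⁺ at the cathode and Cd²⁺/Cd at the anode, E°cell = +0.78 − (−0.40) = +1.18 V (n = 2).
Rearranging E = E° − (0.0592/n)·log Q gives log Q = 2(+1.18 − (+1.271))/0.0592 = −3.074.
For 2 Fe3+(aq) + Cd(s) → 2 Fe2+(aq) + Cd2+(aq), the reaction quotient is Q = ([Fe2+(aq)]^2·[Cd2+(aq)]) / [Fe3+(aq)]^2.
Solving for the unknown gives log [Cd2+(aq)] = −3.149, so [Cd2+(aq)] ≈ 0.00071 M.

0.00071 M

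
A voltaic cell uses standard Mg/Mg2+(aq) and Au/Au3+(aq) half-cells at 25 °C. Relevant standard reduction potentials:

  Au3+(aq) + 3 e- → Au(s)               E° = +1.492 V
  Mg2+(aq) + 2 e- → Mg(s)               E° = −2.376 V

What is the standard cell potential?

+3.868 V

Of the two couples in this cell, the one with the more positive reduction potential is reduced at the cathode: here that is Au³⁺/Au (+1.492 V); Mg²⁺/Mg (−2.376 V) is the anode.
E°cell = E°(cathode) − E°(anode) = +1.492 − (−2.376) = +3.868 V.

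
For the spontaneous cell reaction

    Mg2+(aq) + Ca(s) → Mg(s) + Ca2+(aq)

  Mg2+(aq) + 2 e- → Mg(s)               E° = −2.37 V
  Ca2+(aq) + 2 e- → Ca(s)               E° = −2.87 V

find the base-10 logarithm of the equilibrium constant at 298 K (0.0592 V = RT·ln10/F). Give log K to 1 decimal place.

log K = 16.9

The Mg²⁺/Mg couple is reduced (cathode); E°cell = −2.37 − (−2.87) = +0.50 V with n = 2.
At equilibrium E = 0, so log K = nE°cell / 0.0592 = (2)(+0.50) / 0.0592 = 16.9.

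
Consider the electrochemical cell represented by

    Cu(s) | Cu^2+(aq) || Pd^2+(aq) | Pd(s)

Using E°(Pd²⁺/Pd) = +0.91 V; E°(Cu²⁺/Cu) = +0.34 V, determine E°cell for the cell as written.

By convention the left-hand electrode in cell notation is the anode (oxidation) and the right-hand electrode is the cathode (reduction).
E°cell = E°(right) − E°(left) = +0.91 − (+0.34) = +0.57 V.

+0.57 V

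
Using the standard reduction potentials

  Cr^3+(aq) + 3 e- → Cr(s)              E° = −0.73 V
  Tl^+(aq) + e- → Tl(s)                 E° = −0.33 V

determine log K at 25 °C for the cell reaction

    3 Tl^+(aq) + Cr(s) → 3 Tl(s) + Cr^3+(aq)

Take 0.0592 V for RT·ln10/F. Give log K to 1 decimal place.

log K = 20.3

The Tl⁺/Tl couple is reduced (cathode); E°cell = −0.33 − (−0.73) = +0.40 V with n = 3.
At equilibrium E = 0, so log K = nE°cell / 0.0592 = (3)(+0.40) / 0.0592 = 20.3.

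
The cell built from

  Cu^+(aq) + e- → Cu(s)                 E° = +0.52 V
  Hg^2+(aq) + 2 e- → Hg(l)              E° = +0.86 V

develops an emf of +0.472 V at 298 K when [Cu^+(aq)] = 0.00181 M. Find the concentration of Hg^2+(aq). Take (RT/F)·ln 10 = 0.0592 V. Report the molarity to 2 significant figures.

0.094 M

Hg²⁺/Hg is the cathode (higher E°); E°cell = +0.86 − (+0.52) = +0.34 V with n = 2.
From the Nernst equation, log Q = n(E° − E)/0.0592 = 2·(+0.34 − (+0.472))/0.0592 = −4.459.
For Hg^2+(aq) + 2 Cu(s) → Hg(l) + 2 Cu^+(aq), the reaction quotient is Q = [Cu^+(aq)]^2 / [Hg^2+(aq)].
Substituting the known concentrations and solving, log [Hg^2+(aq)] = −1.026 and [Hg^2+(aq)] = 0.094 M.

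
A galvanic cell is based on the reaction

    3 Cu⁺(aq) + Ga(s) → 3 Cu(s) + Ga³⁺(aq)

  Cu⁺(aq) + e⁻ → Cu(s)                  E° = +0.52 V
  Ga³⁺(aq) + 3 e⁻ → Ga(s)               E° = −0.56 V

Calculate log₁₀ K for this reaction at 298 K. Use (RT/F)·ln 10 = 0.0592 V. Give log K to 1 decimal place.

log K = 54.7

The Cu⁺/Cu couple is reduced (cathode); E°cell = +0.52 − (−0.56) = +1.08 V with n = 3.
At equilibrium E = 0, so log K = nE°cell / 0.0592 = (3)(+1.08) / 0.0592 = 54.7.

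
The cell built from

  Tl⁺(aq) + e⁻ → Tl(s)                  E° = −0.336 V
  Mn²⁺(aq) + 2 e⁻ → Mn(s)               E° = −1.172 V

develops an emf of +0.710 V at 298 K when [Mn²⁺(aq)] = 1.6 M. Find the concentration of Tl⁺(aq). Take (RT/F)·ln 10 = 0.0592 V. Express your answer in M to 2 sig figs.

The Tl⁺/Tl couple has the larger reduction potential, so it is the cathode: E°cell = −0.336 − (−1.172) = +0.836 V and n = 2.
Since E = E° − (0.0592/n)·log Q, log Q = n(E° − E)/0.0592 = 4.257.
Balancing electrons gives 2 Tl⁺(aq) + Mn(s) → 2 Tl(s) + Mn²⁺(aq); thus Q = [Mn²⁺(aq)] / [Tl⁺(aq)]^2.
Isolating [Tl⁺(aq)] in Q = 10^{4.257} yields log [Tl⁺(aq)] = −2.026, i.e. 0.0094 M.

0.0094 M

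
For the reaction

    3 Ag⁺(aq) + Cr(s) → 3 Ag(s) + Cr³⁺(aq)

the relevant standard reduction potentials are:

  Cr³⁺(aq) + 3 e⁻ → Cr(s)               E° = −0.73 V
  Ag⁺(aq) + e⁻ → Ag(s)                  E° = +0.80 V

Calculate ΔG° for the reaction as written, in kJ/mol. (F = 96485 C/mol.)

−443 kJ/mol

In the reaction as written Ag⁺(aq) is reduced, so the Ag⁺/Ag couple is the cathode and Cr³⁺/Cr is the anode.
E°cell = +0.80 − (−0.73) = +1.53 V; balancing electrons gives n = 3.
ΔG° = −nFE°cell = −(3)(96485)(+1.53) J/mol = −443 kJ/mol.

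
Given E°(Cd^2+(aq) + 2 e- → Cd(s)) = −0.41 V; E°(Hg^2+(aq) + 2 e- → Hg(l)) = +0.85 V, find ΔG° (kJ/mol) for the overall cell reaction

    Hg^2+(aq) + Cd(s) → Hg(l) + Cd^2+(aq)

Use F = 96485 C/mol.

−243 kJ/mol

In the reaction as written Hg^2+(aq) is reduced, so the Hg²⁺/Hg couple is the cathode and Cd²⁺/Cd is the anode.
E°cell = +0.85 − (−0.41) = +1.26 V; balancing electrons gives n = 2.
ΔG° = −nFE°cell = −(2)(96485)(+1.26) J/mol = −243 kJ/mol.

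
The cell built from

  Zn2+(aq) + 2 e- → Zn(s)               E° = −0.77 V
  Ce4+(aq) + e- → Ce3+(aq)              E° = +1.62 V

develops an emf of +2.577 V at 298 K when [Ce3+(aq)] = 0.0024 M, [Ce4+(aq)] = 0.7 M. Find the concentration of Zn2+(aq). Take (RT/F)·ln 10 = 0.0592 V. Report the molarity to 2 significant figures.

0.041 M

The Ce⁴⁺/Ce³⁺ couple has the larger reduction potential, so it is the cathode: E°cell = +1.62 − (−0.77) = +2.39 V and n = 2.
From the Nernst equation, log Q = n(E° − E)/0.0592 = 2·(+2.39 − (+2.577))/0.0592 = −6.318.
Balancing electrons gives 2 Ce4+(aq) + Zn(s) → 2 Ce3+(aq) + Zn2+(aq); thus Q = ([Ce3+(aq)]^2·[Zn2+(aq)]) / [Ce4+(aq)]^2.
Isolating [Zn2+(aq)] in Q = 10^{−6.318} yields log [Zn2+(aq)] = −1.388, i.e. 0.041 M.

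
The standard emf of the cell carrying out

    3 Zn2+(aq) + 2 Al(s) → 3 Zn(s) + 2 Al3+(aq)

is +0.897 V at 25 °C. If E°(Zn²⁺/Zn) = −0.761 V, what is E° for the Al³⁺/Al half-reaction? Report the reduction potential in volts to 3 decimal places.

−1.658 V

In the reaction as written the Zn²⁺/Zn couple is reduced (cathode) and Al³⁺/Al is oxidized (anode), so E°cell = E°(Zn²⁺/Zn) − E°(Al³⁺/Al).
E°(Al³⁺/Al) = E°(cathode) − E°cell = −0.761 − (+0.897) = −1.658 V.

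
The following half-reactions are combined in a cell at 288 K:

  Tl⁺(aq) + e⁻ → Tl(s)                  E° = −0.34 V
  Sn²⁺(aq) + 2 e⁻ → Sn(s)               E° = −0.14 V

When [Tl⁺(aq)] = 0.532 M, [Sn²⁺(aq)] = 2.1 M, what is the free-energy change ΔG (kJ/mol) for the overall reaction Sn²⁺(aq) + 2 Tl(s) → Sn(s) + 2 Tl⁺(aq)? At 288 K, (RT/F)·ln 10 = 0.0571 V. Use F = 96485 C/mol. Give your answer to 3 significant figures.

−43.4 kJ/mol

The standard cell potential is −0.14 − (−0.34) = +0.20 V, with n = 2 electrons in the balanced equation.
Q = [Tl⁺(aq)]^2 / [Sn²⁺(aq)] = 0.135, so log Q = −0.870 and E = +0.20 − (0.0571/2)(−0.870) = +0.2248 V.
Finally ΔG = −nFE = −(2)(96485 C/mol)(+0.2248 V) = −43.4 kJ/mol.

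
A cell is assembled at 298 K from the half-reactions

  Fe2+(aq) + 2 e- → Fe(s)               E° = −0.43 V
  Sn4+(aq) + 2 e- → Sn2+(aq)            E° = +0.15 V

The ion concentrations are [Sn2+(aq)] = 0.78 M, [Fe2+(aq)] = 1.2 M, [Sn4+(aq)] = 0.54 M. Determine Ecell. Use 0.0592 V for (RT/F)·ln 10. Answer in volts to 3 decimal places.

+0.573 V

Sn⁴⁺/Sn²⁺ is reduced (cathode, E° = +0.15 V) and Fe²⁺/Fe is oxidized (anode).
E°cell = +0.15 − (−0.43) = +0.58 V, with n = 2 electrons transferred.
The balanced reaction is Sn4+(aq) + Fe(s) → Sn2+(aq) + Fe2+(aq), so Q = ([Sn2+(aq)]·[Fe2+(aq)]) / [Sn4+(aq)] = 1.73 and log Q = 0.239.
By the Nernst equation, E = +0.58 − (0.0592/2)·(0.239) = +0.573 V.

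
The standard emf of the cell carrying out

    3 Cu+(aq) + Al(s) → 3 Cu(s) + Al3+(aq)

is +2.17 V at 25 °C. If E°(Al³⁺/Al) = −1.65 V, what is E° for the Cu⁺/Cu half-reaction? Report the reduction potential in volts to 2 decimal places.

In the reaction as written the Cu⁺/Cu couple is reduced (cathode) and Al³⁺/Al is oxidized (anode), so E°cell = E°(Cu⁺/Cu) − E°(Al³⁺/Al).
E°(Cu⁺/Cu) = E°cell + E°(anode) = +2.17 + (−1.65) = +0.52 V.

+0.52 V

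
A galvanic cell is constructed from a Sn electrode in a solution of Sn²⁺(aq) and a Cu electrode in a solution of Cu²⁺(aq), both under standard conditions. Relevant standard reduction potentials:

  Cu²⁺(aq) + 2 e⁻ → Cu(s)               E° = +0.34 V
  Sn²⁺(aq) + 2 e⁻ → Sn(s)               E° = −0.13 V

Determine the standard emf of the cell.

Of the two couples in this cell, the one with the more positive reduction potential is reduced at the cathode: here that is Cu²⁺/Cu (+0.34 V); Sn²⁺/Sn (−0.13 V) is the anode.
E°cell = E°(cathode) − E°(anode) = +0.34 − (−0.13) = +0.47 V.

+0.47 V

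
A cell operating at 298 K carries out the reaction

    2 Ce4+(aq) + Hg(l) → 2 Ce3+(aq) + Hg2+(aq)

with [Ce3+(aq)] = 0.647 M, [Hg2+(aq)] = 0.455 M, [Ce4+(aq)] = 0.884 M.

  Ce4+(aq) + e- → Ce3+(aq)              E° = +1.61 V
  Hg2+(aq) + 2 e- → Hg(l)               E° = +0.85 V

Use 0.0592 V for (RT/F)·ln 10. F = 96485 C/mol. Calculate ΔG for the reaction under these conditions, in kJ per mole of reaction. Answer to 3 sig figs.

−150 kJ/mol

The standard cell potential is +1.61 − (+0.85) = +0.76 V, with n = 2 electrons in the balanced equation.
The reaction quotient is ([Ce3+(aq)]^2·[Hg2+(aq)]) / [Ce4+(aq)]^2 = 0.244; by Nernst, E = +0.76 − (0.0592/2)(−0.613) = +0.7781 V.
Finally ΔG = −nFE = −(2)(96485 C/mol)(+0.7781 V) = −150 kJ/mol.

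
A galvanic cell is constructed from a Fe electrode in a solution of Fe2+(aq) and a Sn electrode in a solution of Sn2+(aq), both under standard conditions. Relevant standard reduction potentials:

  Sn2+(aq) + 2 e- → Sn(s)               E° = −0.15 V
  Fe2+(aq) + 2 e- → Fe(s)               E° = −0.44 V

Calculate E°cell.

+0.29 V

The Sn²⁺/Sn couple has the higher E°, so Sn ion is reduced (cathode) and Fe is oxidized (anode).
E°cell = E°(cathode) − E°(anode) = −0.15 − (−0.44) = +0.29 V.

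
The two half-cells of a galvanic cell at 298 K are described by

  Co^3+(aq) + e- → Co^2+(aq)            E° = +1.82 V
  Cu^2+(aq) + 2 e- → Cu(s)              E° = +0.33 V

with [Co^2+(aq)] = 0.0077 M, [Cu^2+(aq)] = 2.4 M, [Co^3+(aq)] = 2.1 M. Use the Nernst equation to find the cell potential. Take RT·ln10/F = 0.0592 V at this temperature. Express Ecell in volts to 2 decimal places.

+1.62 V

The Co³⁺/Co²⁺ couple has the more positive E°, so it is the cathode; Cu²⁺/Cu is the anode.
The standard potential is +1.82 − (+0.33) = +1.49 V and the balanced reaction transfers n = 2 electrons.
For the overall reaction 2 Co^3+(aq) + Cu(s) → 2 Co^2+(aq) + Cu^2+(aq), Q = ([Co^2+(aq)]^2·[Cu^2+(aq)]) / [Co^3+(aq)]^2 = 3.23×10^−5, giving log Q = −4.491.
By the Nernst equation, E = +1.49 − (0.0592/2)·(−4.491) = +1.62 V.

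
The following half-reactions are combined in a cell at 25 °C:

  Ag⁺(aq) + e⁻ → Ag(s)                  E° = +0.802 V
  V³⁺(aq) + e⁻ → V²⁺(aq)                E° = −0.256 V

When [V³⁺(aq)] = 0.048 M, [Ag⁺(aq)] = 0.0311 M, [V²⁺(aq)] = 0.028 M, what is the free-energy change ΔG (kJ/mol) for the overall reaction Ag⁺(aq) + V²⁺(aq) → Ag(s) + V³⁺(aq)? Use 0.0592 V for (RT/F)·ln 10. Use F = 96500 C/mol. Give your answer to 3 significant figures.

The standard cell potential is +0.802 − (−0.256) = +1.058 V, with n = 1 electron in the balanced equation.
Q = [V³⁺(aq)] / ([Ag⁺(aq)]·[V²⁺(aq)]) = 55.1, so log Q = 1.741 and E = +1.058 − (0.0592/1)(1.741) = +0.9549 V.
Finally ΔG = −nFE = −(1)(96500 C/mol)(+0.9549 V) = −92.1 kJ/mol.

−92.1 kJ/mol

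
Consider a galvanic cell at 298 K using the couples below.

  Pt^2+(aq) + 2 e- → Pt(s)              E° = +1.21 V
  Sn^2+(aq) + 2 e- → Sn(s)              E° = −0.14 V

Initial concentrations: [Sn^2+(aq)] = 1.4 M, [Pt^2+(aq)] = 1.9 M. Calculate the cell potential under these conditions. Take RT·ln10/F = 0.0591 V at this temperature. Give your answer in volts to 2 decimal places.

+1.35 V

Pt²⁺/Pt is reduced (cathode, E° = +1.21 V) and Sn²⁺/Sn is oxidized (anode).
E°cell = E°cat − E°an = +1.21 − (−0.14) = +1.35 V; n = 2.
For the overall reaction Pt^2+(aq) + Sn(s) → Pt(s) + Sn^2+(aq), Q = [Sn^2+(aq)] / [Pt^2+(aq)] = 0.737, giving log Q = −0.133.
Applying E = E° − (RT ln10/nF)·log Q gives +1.35 − (0.0591/2)(−0.133) = +1.35 V.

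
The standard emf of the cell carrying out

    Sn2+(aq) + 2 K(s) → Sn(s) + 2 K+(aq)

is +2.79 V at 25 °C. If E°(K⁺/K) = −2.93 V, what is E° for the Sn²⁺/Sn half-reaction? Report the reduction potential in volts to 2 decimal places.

In the reaction as written the Sn²⁺/Sn couple is reduced (cathode) and K⁺/K is oxidized (anode), so E°cell = E°(Sn²⁺/Sn) − E°(K⁺/K).
E°(Sn²⁺/Sn) = E°cell + E°(anode) = +2.79 + (−2.93) = −0.14 V.

−0.14 V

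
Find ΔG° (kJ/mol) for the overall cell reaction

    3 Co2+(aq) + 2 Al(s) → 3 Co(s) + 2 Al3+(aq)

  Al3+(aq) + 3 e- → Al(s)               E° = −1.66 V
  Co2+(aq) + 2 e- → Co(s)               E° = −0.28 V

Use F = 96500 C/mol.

−799 kJ/mol

In the reaction as written Co2+(aq) is reduced, so the Co²⁺/Co couple is the cathode and Al³⁺/Al is the anode.
E°cell = −0.28 − (−1.66) = +1.38 V; balancing electrons gives n = 6.
ΔG° = −nFE°cell = −(6)(96500)(+1.38) J/mol = −799 kJ/mol.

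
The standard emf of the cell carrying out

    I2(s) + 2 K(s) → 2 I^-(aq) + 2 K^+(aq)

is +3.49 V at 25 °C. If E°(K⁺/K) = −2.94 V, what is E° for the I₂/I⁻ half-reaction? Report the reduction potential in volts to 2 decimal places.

In the reaction as written the I₂/I⁻ couple is reduced (cathode) and K⁺/K is oxidized (anode), so E°cell = E°(I₂/I⁻) − E°(K⁺/K).
E°(I₂/I⁻) = E°cell + E°(anode) = +3.49 + (−2.94) = +0.55 V.

+0.55 V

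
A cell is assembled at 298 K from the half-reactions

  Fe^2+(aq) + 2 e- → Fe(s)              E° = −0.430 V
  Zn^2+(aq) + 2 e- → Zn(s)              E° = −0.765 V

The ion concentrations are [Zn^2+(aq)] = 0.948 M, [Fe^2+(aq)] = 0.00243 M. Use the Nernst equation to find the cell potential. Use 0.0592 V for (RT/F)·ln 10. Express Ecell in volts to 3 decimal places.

The Fe²⁺/Fe couple has the more positive E°, so it is the cathode; Zn²⁺/Zn is the anode.
The standard potential is −0.430 − (−0.765) = +0.335 V and the balanced reaction transfers n = 2 electrons.
Balancing gives Fe^2+(aq) + Zn(s) → Fe(s) + Zn^2+(aq); hence Q = [Zn^2+(aq)] / [Fe^2+(aq)] = 390 (log Q = 2.591).
E = E° − (0.0592/n)·log Q = +0.335 − (0.0592/2)(2.591) = +0.258 V.

+0.258 V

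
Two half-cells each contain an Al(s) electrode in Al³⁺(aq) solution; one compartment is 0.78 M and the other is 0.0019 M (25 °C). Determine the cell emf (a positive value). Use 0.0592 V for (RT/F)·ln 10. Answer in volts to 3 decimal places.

For a concentration cell E°cell = 0, since both electrodes use the same couple.
The compartment with the higher Al³⁺(aq) concentration (0.78 M) acts as the cathode; ions are reduced there and produced at the dilute (0.0019 M) anode.
With n = 3, Ecell = −(0.0592/3)·log([dilute]/[conc]) = −(0.0592/3)·log(0.0019/0.78) = +0.052 V.

0.052 V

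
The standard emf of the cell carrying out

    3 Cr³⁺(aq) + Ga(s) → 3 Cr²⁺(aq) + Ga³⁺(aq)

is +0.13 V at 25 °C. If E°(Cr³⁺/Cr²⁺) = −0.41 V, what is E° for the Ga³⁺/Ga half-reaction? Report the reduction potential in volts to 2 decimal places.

−0.54 V

In the reaction as written the Cr³⁺/Cr²⁺ couple is reduced (cathode) and Ga³⁺/Ga is oxidized (anode), so E°cell = E°(Cr³⁺/Cr²⁺) − E°(Ga³⁺/Ga).
E°(Ga³⁺/Ga) = E°(cathode) − E°cell = −0.41 − (+0.13) = −0.54 V.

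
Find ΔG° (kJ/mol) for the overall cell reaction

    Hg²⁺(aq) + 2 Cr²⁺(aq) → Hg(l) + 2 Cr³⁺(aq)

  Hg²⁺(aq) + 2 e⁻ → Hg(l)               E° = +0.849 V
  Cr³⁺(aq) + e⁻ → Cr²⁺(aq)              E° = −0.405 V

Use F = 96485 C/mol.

In the reaction as written Hg²⁺(aq) is reduced, so the Hg²⁺/Hg couple is the cathode and Cr³⁺/Cr²⁺ is the anode.
E°cell = +0.849 − (−0.405) = +1.254 V; balancing electrons gives n = 2.
ΔG° = −nFE°cell = −(2)(96485)(+1.254) J/mol = −242 kJ/mol.

−242 kJ/mol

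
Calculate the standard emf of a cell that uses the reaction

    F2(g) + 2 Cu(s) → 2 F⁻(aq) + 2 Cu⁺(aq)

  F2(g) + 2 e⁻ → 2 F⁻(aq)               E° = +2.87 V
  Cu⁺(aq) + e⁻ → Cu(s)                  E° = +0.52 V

+2.35 V

In the reaction as written, F2(g) is reduced (cathode) and Cu⁺(aq) is produced by oxidation at the anode.
E°cell = E°(cathode) − E°(anode) = +2.87 − (+0.52) = +2.35 V.
The positive value indicates the reaction is spontaneous as written.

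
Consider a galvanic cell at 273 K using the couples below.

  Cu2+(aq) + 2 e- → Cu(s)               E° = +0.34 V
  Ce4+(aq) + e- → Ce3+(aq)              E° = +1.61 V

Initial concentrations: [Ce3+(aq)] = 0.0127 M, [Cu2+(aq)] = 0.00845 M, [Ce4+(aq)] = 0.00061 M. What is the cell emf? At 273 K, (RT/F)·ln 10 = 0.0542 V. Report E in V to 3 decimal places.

The Ce⁴⁺/Ce³⁺ couple has the more positive E°, so it is the cathode; Cu²⁺/Cu is the anode.
E°cell = E°cat − E°an = +1.61 − (+0.34) = +1.27 V; n = 2.
For the overall reaction 2 Ce4+(aq) + Cu(s) → 2 Ce3+(aq) + Cu2+(aq), Q = ([Ce3+(aq)]^2·[Cu2+(aq)]) / [Ce4+(aq)]^2 = 3.66, giving log Q = 0.564.
By the Nernst equation, E = +1.27 − (0.0542/2)·(0.564) = +1.255 V.

+1.255 V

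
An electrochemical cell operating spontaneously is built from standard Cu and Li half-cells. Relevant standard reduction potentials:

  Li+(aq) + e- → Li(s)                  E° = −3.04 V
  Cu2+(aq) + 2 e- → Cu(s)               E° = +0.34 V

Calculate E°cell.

Of the two couples in this cell, the one with the more positive reduction potential is reduced at the cathode: here that is Cu²⁺/Cu (+0.34 V); Li⁺/Li (−3.04 V) is the anode.
E°cell = E°(cathode) − E°(anode) = +0.34 − (−3.04) = +3.38 V.

+3.38 V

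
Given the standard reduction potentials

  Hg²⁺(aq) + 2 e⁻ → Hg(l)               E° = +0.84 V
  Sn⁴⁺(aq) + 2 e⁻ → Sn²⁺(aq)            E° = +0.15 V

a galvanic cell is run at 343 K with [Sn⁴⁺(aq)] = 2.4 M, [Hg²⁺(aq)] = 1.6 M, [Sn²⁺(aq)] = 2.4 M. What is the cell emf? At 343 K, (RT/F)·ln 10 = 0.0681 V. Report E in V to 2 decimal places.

+0.70 V

The Hg²⁺/Hg couple has the more positive E°, so it is the cathode; Sn⁴⁺/Sn²⁺ is the anode.
E°cell = E°cat − E°an = +0.84 − (+0.15) = +0.69 V; n = 2.
For the overall reaction Hg²⁺(aq) + Sn²⁺(aq) → Hg(l) + Sn⁴⁺(aq), Q = [Sn⁴⁺(aq)] / ([Hg²⁺(aq)]·[Sn²⁺(aq)]) = 0.625, giving log Q = −0.204.
By the Nernst equation, E = +0.69 − (0.0681/2)·(−0.204) = +0.70 V.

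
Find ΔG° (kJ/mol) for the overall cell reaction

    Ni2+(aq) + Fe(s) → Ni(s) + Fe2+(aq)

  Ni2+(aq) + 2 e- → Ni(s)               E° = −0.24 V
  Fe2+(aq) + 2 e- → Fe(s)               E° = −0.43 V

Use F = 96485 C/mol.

In the reaction as written Ni2+(aq) is reduced, so the Ni²⁺/Ni couple is the cathode and Fe²⁺/Fe is the anode.
E°cell = −0.24 − (−0.43) = +0.19 V; balancing electrons gives n = 2.
ΔG° = −nFE°cell = −(2)(96485)(+0.19) J/mol = −36.7 kJ/mol.

−36.7 kJ/mol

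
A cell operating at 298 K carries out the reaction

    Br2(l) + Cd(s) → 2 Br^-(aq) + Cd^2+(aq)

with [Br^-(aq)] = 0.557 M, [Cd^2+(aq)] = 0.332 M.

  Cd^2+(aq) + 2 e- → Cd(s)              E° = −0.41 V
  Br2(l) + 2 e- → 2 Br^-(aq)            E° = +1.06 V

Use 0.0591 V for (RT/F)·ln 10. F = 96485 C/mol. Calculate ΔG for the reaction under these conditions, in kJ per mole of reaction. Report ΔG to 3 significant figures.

The standard cell potential is +1.06 − (−0.41) = +1.47 V, with n = 2 electrons in the balanced equation.
Q = [Br^-(aq)]^2·[Cd^2+(aq)] = 0.103, so log Q = −0.987 and E = +1.47 − (0.0591/2)(−0.987) = +1.4992 V.
Then ΔG = −nFE = −2 × 96485 × +1.4992 J/mol = −289 kJ/mol.

−289 kJ/mol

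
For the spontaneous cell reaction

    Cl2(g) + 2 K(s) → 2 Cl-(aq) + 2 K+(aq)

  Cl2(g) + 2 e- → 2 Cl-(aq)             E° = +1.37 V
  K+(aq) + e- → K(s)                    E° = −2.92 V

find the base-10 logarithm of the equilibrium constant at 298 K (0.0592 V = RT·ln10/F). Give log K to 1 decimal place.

The Cl₂/Cl⁻ couple is reduced (cathode); E°cell = +1.37 − (−2.92) = +4.29 V with n = 2.
At equilibrium E = 0, so log K = nE°cell / 0.0592 = (2)(+4.29) / 0.0592 = 144.9.

log K = 144.9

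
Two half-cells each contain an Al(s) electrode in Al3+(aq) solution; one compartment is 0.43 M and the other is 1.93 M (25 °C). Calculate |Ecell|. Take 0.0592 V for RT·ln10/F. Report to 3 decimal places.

For a concentration cell E°cell = 0, since both electrodes use the same couple.
The compartment with the higher Al3+(aq) concentration (1.93 M) acts as the cathode; ions are reduced there and produced at the dilute (0.43 M) anode.
With n = 3, Ecell = −(0.0592/3)·log([dilute]/[conc]) = −(0.0592/3)·log(0.43/1.93) = +0.013 V.

0.013 V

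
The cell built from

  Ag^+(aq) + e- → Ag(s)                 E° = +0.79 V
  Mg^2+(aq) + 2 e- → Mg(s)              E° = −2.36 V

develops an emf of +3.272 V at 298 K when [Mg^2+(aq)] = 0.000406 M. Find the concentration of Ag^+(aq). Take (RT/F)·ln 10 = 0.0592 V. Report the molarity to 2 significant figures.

2.3 M

With Ag⁺/Ag at the cathode and Mg²⁺/Mg at the anode, E°cell = +0.79 − (−2.36) = +3.15 V (n = 2).
From the Nernst equation, log Q = n(E° − E)/0.0592 = 2·(+3.15 − (+3.272))/0.0592 = −4.122.
For 2 Ag^+(aq) + Mg(s) → 2 Ag(s) + Mg^2+(aq), the reaction quotient is Q = [Mg^2+(aq)] / [Ag^+(aq)]^2.
Solving for the unknown gives log [Ag^+(aq)] = 0.365, so [Ag^+(aq)] ≈ 2.3 M.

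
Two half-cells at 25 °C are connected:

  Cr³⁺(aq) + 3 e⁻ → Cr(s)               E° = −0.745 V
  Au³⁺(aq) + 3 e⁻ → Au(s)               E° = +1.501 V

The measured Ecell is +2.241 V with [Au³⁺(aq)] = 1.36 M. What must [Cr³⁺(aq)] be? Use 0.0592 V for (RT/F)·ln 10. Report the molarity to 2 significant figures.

2.4 M

Au³⁺/Au is the cathode (higher E°); E°cell = +1.501 − (−0.745) = +2.246 V with n = 3.
Since E = E° − (0.0592/n)·log Q, log Q = n(E° − E)/0.0592 = 0.253.
For Au³⁺(aq) + Cr(s) → Au(s) + Cr³⁺(aq), the reaction quotient is Q = [Cr³⁺(aq)] / [Au³⁺(aq)].
Substituting the known concentrations and solving, log [Cr³⁺(aq)] = 0.387 and [Cr³⁺(aq)] = 2.4 M.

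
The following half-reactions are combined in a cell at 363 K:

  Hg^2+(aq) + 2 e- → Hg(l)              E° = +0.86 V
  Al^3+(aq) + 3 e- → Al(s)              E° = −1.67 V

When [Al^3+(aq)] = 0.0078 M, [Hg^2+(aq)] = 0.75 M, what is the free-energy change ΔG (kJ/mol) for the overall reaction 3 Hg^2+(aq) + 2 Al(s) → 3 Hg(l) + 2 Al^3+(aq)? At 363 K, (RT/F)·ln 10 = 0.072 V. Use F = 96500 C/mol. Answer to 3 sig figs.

−1490 kJ/mol

With Hg²⁺/Hg reduced at the cathode, E°cell = +0.86 − (−1.67) = +2.53 V and n = 6.
Here Q = [Al^3+(aq)]^2 / [Hg^2+(aq)]^3 = 0.000144 (log Q = −3.841), giving E = +2.53 − (0.072/6)·(−3.841) = +2.5761 V.
ΔG = −nFE = −(6)(96500)(+2.5761) J/mol = −1490 kJ/mol.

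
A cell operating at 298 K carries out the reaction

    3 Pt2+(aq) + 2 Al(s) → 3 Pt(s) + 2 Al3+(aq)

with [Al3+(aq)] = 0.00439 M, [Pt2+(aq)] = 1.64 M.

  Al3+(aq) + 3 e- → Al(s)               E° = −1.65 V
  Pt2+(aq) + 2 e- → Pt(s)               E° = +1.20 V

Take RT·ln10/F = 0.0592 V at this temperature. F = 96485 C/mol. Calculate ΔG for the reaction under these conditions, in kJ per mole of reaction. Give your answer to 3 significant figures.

E°cell = +1.20 − (−1.65) = +2.85 V; the balanced reaction transfers n = 6 electrons.
The reaction quotient is [Al3+(aq)]^2 / [Pt2+(aq)]^3 = 4.37×10^−6; by Nernst, E = +2.85 − (0.0592/6)(−5.360) = +2.9029 V.
ΔG = −nFE = −(6)(96485)(+2.9029) J/mol = −1680 kJ/mol.

−1680 kJ/mol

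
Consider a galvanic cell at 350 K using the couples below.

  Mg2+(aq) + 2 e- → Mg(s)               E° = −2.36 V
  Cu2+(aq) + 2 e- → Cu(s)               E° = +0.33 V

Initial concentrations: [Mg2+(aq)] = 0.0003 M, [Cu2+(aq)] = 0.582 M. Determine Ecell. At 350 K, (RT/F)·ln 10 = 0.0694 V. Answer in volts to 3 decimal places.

Cu²⁺/Cu is reduced (cathode, E° = +0.33 V) and Mg²⁺/Mg is oxidized (anode).
E°cell = +0.33 − (−2.36) = +2.69 V, with n = 2 electrons transferred.
The balanced reaction is Cu2+(aq) + Mg(s) → Cu(s) + Mg2+(aq), so Q = [Mg2+(aq)] / [Cu2+(aq)] = 0.000515 and log Q = −3.288.
Applying E = E° − (RT ln10/nF)·log Q gives +2.69 − (0.0694/2)(−3.288) = +2.804 V.

+2.804 V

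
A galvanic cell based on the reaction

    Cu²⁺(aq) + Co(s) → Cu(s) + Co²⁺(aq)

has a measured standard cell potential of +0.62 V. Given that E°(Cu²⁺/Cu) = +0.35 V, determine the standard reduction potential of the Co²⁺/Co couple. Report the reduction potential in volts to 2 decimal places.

−0.27 V

In the reaction as written the Cu²⁺/Cu couple is reduced (cathode) and Co²⁺/Co is oxidized (anode), so E°cell = E°(Cu²⁺/Cu) − E°(Co²⁺/Co).
E°(Co²⁺/Co) = E°(cathode) − E°cell = +0.35 − (+0.62) = −0.27 V.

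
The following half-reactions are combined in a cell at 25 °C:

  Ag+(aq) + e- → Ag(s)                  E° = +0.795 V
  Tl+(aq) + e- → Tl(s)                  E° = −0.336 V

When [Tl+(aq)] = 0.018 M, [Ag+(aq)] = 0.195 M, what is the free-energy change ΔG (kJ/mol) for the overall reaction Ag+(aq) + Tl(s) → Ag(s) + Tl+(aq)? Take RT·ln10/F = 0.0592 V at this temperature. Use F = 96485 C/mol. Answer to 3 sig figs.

The standard cell potential is +0.795 − (−0.336) = +1.131 V, with n = 1 electron in the balanced equation.
Here Q = [Tl+(aq)] / [Ag+(aq)] = 0.0923 (log Q = −1.035), giving E = +1.131 − (0.0592/1)·(−1.035) = +1.1923 V.
Then ΔG = −nFE = −1 × 96485 × +1.1923 J/mol = −115 kJ/mol.

−115 kJ/mol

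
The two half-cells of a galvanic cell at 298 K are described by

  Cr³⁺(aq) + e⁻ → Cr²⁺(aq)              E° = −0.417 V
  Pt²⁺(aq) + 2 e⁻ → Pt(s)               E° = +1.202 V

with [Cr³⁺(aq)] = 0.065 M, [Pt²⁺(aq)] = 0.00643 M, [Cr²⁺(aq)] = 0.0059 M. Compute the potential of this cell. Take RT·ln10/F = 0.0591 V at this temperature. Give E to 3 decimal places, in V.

+1.493 V

Pt²⁺/Pt is reduced (cathode, E° = +1.202 V) and Cr³⁺/Cr²⁺ is oxidized (anode).
E°cell = E°cat − E°an = +1.202 − (−0.417) = +1.619 V; n = 2.
The balanced reaction is Pt²⁺(aq) + 2 Cr²⁺(aq) → Pt(s) + 2 Cr³⁺(aq), so Q = [Cr³⁺(aq)]^2 / ([Pt²⁺(aq)]·[Cr²⁺(aq)]^2) = 1.89×10^4 and log Q = 4.276.
Applying E = E° − (RT ln10/nF)·log Q gives +1.619 − (0.0591/2)(4.276) = +1.493 V.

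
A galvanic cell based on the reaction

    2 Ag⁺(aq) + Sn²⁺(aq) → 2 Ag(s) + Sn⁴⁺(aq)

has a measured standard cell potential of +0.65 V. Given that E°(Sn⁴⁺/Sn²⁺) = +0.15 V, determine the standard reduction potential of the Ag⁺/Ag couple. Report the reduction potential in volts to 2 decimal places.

+0.80 V

In the reaction as written the Ag⁺/Ag couple is reduced (cathode) and Sn⁴⁺/Sn²⁺ is oxidized (anode), so E°cell = E°(Ag⁺/Ag) − E°(Sn⁴⁺/Sn²⁺).
E°(Ag⁺/Ag) = E°cell + E°(anode) = +0.65 + (+0.15) = +0.80 V.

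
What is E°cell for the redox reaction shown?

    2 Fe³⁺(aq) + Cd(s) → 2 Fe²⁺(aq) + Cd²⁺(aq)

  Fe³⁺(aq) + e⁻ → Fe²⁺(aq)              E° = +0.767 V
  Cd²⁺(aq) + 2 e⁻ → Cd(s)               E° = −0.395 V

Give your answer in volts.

In the reaction as written, Fe³⁺(aq) is reduced (cathode) and Cd²⁺(aq) is produced by oxidation at the anode.
E°cell = E°(cathode) − E°(anode) = +0.767 − (−0.395) = +1.162 V.
The positive value indicates the reaction is spontaneous as written.

+1.162 V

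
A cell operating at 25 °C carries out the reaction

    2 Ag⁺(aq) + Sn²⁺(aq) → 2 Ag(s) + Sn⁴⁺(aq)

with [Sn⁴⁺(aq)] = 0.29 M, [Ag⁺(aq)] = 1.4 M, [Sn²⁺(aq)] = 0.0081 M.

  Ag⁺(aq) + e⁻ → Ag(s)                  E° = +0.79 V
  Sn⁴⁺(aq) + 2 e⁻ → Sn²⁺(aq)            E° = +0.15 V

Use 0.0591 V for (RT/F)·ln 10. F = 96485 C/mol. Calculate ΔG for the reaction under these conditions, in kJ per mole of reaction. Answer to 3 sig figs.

−116 kJ/mol

The standard cell potential is +0.79 − (+0.15) = +0.64 V, with n = 2 electrons in the balanced equation.
The reaction quotient is [Sn⁴⁺(aq)] / ([Ag⁺(aq)]^2·[Sn²⁺(aq)]) = 18.3; by Nernst, E = +0.64 − (0.0591/2)(1.262) = +0.6027 V.
ΔG = −nFE = −(2)(96485)(+0.6027) J/mol = −116 kJ/mol.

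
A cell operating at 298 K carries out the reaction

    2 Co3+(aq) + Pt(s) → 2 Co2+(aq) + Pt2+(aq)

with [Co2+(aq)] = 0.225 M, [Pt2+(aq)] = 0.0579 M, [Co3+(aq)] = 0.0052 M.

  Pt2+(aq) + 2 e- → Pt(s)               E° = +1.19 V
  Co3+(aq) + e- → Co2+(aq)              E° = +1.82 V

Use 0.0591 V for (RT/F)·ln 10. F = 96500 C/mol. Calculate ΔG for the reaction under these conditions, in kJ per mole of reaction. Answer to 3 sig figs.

E°cell = +1.82 − (+1.19) = +0.63 V; the balanced reaction transfers n = 2 electrons.
The reaction quotient is ([Co2+(aq)]^2·[Pt2+(aq)]) / [Co3+(aq)]^2 = 108; by Nernst, E = +0.63 − (0.0591/2)(2.035) = +0.5699 V.
Then ΔG = −nFE = −2 × 96500 × +0.5699 J/mol = −110 kJ/mol.

−110 kJ/mol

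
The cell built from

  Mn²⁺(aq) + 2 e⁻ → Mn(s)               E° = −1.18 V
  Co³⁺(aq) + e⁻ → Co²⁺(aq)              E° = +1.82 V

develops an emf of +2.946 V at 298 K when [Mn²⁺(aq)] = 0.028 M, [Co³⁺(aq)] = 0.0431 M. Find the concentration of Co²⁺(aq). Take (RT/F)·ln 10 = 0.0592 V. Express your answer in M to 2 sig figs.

2.1 M

Co³⁺/Co²⁺ is the cathode (higher E°); E°cell = +1.82 − (−1.18) = +3.00 V with n = 2.
Since E = E° − (0.0592/n)·log Q, log Q = n(E° − E)/0.0592 = 1.824.
Balancing electrons gives 2 Co³⁺(aq) + Mn(s) → 2 Co²⁺(aq) + Mn²⁺(aq); thus Q = ([Co²⁺(aq)]^2·[Mn²⁺(aq)]) / [Co³⁺(aq)]^2.
Substituting the known concentrations and solving, log [Co²⁺(aq)] = 0.323 and [Co²⁺(aq)] = 2.1 M.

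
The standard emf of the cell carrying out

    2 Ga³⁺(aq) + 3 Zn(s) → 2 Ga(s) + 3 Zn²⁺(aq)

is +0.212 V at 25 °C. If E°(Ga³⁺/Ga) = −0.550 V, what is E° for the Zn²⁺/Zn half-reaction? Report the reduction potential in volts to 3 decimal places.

−0.762 V

In the reaction as written the Ga³⁺/Ga couple is reduced (cathode) and Zn²⁺/Zn is oxidized (anode), so E°cell = E°(Ga³⁺/Ga) − E°(Zn²⁺/Zn).
E°(Zn²⁺/Zn) = E°(cathode) − E°cell = −0.550 − (+0.212) = −0.762 V.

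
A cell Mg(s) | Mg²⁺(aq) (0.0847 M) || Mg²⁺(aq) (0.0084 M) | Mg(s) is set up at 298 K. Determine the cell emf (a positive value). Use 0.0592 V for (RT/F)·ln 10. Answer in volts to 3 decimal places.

For a concentration cell E°cell = 0, since both electrodes use the same couple.
The compartment with the higher Mg²⁺(aq) concentration (0.0847 M) acts as the cathode; ions are reduced there and produced at the dilute (0.0084 M) anode.
With n = 2, Ecell = −(0.0592/2)·log([dilute]/[conc]) = −(0.0592/2)·log(0.0084/0.0847) = +0.030 V.

0.030 V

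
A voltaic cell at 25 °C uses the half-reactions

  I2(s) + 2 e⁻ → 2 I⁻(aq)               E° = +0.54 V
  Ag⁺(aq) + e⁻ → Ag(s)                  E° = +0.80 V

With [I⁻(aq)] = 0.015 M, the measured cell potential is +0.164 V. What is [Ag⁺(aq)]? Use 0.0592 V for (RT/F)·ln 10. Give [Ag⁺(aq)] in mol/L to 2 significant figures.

With Ag⁺/Ag at the cathode and I₂/I⁻ at the anode, E°cell = +0.80 − (+0.54) = +0.26 V (n = 2).
Since E = E° − (0.0592/n)·log Q, log Q = n(E° − E)/0.0592 = 3.243.
The balanced reaction is 2 Ag⁺(aq) + 2 I⁻(aq) → 2 Ag(s) + I2(s), so Q = 1 / ([Ag⁺(aq)]^2·[I⁻(aq)]^2).
Solving for the unknown gives log [Ag⁺(aq)] = 0.202, so [Ag⁺(aq)] ≈ 1.6 M.

1.6 M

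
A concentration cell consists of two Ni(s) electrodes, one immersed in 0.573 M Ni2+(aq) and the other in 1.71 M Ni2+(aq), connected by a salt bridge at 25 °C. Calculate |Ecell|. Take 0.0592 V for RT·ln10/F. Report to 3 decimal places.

0.014 V

For a concentration cell E°cell = 0, since both electrodes use the same couple.
The compartment with the higher Ni2+(aq) concentration (1.71 M) acts as the cathode; ions are reduced there and produced at the dilute (0.573 M) anode.
With n = 2, Ecell = −(0.0592/2)·log([dilute]/[conc]) = −(0.0592/2)·log(0.573/1.71) = +0.014 V.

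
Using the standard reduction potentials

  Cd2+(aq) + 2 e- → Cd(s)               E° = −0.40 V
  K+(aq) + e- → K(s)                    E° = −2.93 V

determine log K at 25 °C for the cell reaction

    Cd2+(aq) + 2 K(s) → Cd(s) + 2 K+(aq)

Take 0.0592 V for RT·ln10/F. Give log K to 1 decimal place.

log K = 85.5

The Cd²⁺/Cd couple is reduced (cathode); E°cell = −0.40 − (−2.93) = +2.53 V with n = 2.
At equilibrium E = 0, so log K = nE°cell / 0.0592 = (2)(+2.53) / 0.0592 = 85.5.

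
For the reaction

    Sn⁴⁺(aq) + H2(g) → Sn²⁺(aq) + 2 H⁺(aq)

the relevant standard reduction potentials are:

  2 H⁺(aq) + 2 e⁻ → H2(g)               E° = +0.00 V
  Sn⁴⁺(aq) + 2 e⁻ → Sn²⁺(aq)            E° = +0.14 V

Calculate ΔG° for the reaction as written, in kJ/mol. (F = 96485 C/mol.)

In the reaction as written Sn⁴⁺(aq) is reduced, so the Sn⁴⁺/Sn²⁺ couple is the cathode and 2H⁺/H₂ is the anode.
E°cell = +0.14 − (+0.00) = +0.14 V; balancing electrons gives n = 2.
ΔG° = −nFE°cell = −(2)(96485)(+0.14) J/mol = −27.0 kJ/mol.

−27.0 kJ/mol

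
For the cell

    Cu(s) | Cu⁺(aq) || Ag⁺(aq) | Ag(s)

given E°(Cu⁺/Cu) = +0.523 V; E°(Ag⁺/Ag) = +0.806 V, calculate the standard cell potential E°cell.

+0.283 V

By convention the left-hand electrode in cell notation is the anode (oxidation) and the right-hand electrode is the cathode (reduction).
E°cell = E°(right) − E°(left) = +0.806 − (+0.523) = +0.283 V.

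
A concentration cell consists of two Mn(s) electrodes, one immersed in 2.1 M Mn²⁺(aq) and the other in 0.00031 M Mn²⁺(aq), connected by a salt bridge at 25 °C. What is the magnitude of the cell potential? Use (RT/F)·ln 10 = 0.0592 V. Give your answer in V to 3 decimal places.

For a concentration cell E°cell = 0, since both electrodes use the same couple.
The compartment with the higher Mn²⁺(aq) concentration (2.1 M) acts as the cathode; ions are reduced there and produced at the dilute (0.00031 M) anode.
With n = 2, Ecell = −(0.0592/2)·log([dilute]/[conc]) = −(0.0592/2)·log(0.00031/2.1) = +0.113 V.

0.113 V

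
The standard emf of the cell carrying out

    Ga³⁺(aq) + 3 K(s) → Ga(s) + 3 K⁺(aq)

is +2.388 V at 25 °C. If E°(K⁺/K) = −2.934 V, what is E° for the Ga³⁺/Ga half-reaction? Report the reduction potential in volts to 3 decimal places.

In the reaction as written the Ga³⁺/Ga couple is reduced (cathode) and K⁺/K is oxidized (anode), so E°cell = E°(Ga³⁺/Ga) − E°(K⁺/K).
E°(Ga³⁺/Ga) = E°cell + E°(anode) = +2.388 + (−2.934) = −0.546 V.

−0.546 V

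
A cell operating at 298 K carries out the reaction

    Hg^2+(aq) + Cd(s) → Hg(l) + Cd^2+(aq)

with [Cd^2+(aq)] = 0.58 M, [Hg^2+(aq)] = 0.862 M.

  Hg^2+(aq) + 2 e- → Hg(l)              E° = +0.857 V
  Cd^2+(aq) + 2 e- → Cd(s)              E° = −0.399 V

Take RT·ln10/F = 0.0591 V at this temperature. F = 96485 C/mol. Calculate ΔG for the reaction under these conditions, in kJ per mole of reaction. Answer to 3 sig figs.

With Hg²⁺/Hg reduced at the cathode, E°cell = +0.857 − (−0.399) = +1.256 V and n = 2.
Q = [Cd^2+(aq)] / [Hg^2+(aq)] = 0.673, so log Q = −0.172 and E = +1.256 − (0.0591/2)(−0.172) = +1.2611 V.
ΔG = −nFE = −(2)(96485)(+1.2611) J/mol = −243 kJ/mol.

−243 kJ/mol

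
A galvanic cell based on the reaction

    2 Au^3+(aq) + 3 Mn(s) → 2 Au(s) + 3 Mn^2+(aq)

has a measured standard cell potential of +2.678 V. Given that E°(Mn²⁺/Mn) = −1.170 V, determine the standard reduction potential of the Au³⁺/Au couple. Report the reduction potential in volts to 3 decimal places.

+1.508 V

In the reaction as written the Au³⁺/Au couple is reduced (cathode) and Mn²⁺/Mn is oxidized (anode), so E°cell = E°(Au³⁺/Au) − E°(Mn²⁺/Mn).
E°(Au³⁺/Au) = E°cell + E°(anode) = +2.678 + (−1.170) = +1.508 V.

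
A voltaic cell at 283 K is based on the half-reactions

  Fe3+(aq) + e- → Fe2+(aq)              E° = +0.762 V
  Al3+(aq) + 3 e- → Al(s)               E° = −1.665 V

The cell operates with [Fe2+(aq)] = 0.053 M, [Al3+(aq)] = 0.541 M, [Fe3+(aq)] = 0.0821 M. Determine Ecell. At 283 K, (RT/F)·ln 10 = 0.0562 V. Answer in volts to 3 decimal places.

Fe³⁺/Fe²⁺ is reduced (cathode, E° = +0.762 V) and Al³⁺/Al is oxidized (anode).
E°cell = +0.762 − (−1.665) = +2.427 V, with n = 3 electrons transferred.
Balancing gives 3 Fe3+(aq) + Al(s) → 3 Fe2+(aq) + Al3+(aq); hence Q = ([Fe2+(aq)]^3·[Al3+(aq)]) / [Fe3+(aq)]^3 = 0.146 (log Q = −0.837).
By the Nernst equation, E = +2.427 − (0.0562/3)·(−0.837) = +2.443 V.

+2.443 V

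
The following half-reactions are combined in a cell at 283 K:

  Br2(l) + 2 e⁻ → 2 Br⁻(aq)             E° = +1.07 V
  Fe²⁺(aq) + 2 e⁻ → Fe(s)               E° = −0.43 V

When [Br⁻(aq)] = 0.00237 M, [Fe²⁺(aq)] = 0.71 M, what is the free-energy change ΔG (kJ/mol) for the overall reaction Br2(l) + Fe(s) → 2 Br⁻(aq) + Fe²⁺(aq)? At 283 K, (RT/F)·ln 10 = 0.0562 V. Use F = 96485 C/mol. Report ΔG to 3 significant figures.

−319 kJ/mol

E°cell = +1.07 − (−0.43) = +1.50 V; the balanced reaction transfers n = 2 electrons.
Here Q = [Br⁻(aq)]^2·[Fe²⁺(aq)] = 3.99×10^−6 (log Q = −5.399), giving E = +1.50 − (0.0562/2)·(−5.399) = +1.6517 V.
Finally ΔG = −nFE = −(2)(96485 C/mol)(+1.6517 V) = −319 kJ/mol.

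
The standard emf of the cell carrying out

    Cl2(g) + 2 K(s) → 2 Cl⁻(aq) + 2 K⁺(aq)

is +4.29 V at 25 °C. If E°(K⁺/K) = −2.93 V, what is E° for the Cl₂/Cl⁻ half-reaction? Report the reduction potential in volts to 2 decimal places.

+1.36 V

In the reaction as written the Cl₂/Cl⁻ couple is reduced (cathode) and K⁺/K is oxidized (anode), so E°cell = E°(Cl₂/Cl⁻) − E°(K⁺/K).
E°(Cl₂/Cl⁻) = E°cell + E°(anode) = +4.29 + (−2.93) = +1.36 V.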